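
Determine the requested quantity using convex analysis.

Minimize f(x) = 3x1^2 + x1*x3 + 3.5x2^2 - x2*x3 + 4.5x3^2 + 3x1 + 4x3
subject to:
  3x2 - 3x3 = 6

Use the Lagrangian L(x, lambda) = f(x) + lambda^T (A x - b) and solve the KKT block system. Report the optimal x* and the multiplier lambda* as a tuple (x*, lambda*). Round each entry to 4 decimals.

Form the Lagrangian:
  L(x, lambda) = (1/2) x^T Q x + c^T x + lambda^T (A x - b)
Stationarity (grad_x L = 0): Q x + c + A^T lambda = 0.
Primal feasibility: A x = b.

This gives the KKT block system:
  [ Q   A^T ] [ x     ]   [-c ]
  [ A    0  ] [ lambda ] = [ b ]

Solving the linear system:
  x*      = (-0.3133, 0.8795, -1.1205)
  lambda* = (-2.4257)
  f(x*)   = 4.5663

x* = (-0.3133, 0.8795, -1.1205), lambda* = (-2.4257)


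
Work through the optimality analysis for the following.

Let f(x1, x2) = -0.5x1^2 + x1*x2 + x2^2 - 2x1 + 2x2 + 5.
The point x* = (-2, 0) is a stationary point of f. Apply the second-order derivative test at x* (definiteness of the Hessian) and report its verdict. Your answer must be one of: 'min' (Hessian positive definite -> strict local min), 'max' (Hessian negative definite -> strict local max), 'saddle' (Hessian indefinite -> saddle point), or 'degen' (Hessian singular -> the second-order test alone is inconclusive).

Compute the Hessian H = grad^2 f:
  H = [[-1, 1], [1, 2]]
Verify stationarity: grad f(x*) = H x* + g = (0, 0).
Eigenvalues of H: -1.3028, 2.3028.
Eigenvalues have mixed signs, so H is indefinite -> x* is a saddle point.

saddle


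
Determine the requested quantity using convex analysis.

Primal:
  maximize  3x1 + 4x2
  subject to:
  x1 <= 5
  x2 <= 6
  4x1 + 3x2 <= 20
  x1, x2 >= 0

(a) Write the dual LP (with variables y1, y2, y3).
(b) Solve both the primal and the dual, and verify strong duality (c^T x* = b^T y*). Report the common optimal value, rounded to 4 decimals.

The standard primal-dual pair for 'max c^T x s.t. A x <= b, x >= 0' is:
  Dual:  min b^T y  s.t.  A^T y >= c,  y >= 0.

So the dual LP is:
  minimize  5y1 + 6y2 + 20y3
  subject to:
    y1 + 4y3 >= 3
    y2 + 3y3 >= 4
    y1, y2, y3 >= 0

Solving the primal: x* = (0.5, 6).
  primal value c^T x* = 25.5.
Solving the dual: y* = (0, 1.75, 0.75).
  dual value b^T y* = 25.5.
Strong duality: c^T x* = b^T y*. Confirmed.

25.5


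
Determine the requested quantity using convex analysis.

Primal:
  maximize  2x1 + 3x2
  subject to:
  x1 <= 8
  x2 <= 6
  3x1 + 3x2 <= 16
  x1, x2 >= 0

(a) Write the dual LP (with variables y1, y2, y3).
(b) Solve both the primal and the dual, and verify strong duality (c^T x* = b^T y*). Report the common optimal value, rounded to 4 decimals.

The standard primal-dual pair for 'max c^T x s.t. A x <= b, x >= 0' is:
  Dual:  min b^T y  s.t.  A^T y >= c,  y >= 0.

So the dual LP is:
  minimize  8y1 + 6y2 + 16y3
  subject to:
    y1 + 3y3 >= 2
    y2 + 3y3 >= 3
    y1, y2, y3 >= 0

Solving the primal: x* = (0, 5.3333).
  primal value c^T x* = 16.
Solving the dual: y* = (0, 0, 1).
  dual value b^T y* = 16.
Strong duality: c^T x* = b^T y*. Confirmed.

16


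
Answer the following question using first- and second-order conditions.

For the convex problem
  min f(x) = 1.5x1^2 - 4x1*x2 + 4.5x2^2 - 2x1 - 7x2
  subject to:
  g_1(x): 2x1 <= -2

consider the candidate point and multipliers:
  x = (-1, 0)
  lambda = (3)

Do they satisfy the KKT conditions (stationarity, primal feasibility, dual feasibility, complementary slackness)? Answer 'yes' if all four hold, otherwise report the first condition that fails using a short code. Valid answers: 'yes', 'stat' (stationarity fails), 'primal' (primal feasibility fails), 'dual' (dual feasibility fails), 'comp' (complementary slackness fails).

Gradient of f: grad f(x) = Q x + c = (-5, -3)
Constraint values g_i(x) = a_i^T x - b_i:
  g_1((-1, 0)) = 0
Stationarity residual: grad f(x) + sum_i lambda_i a_i = (1, -3)
  -> stationarity FAILS
Primal feasibility (all g_i <= 0): OK
Dual feasibility (all lambda_i >= 0): OK
Complementary slackness (lambda_i * g_i(x) = 0 for all i): OK

Verdict: the first failing condition is stationarity -> stat.

stat


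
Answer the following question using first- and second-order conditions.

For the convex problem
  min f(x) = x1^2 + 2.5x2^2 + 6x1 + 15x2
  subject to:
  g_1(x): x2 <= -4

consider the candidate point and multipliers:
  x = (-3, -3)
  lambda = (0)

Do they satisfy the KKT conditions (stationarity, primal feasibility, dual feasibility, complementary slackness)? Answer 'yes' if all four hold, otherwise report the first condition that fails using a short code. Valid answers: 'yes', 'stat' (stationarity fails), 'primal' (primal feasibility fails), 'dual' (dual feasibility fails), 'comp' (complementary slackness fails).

Gradient of f: grad f(x) = Q x + c = (0, 0)
Constraint values g_i(x) = a_i^T x - b_i:
  g_1((-3, -3)) = 1
Stationarity residual: grad f(x) + sum_i lambda_i a_i = (0, 0)
  -> stationarity OK
Primal feasibility (all g_i <= 0): FAILS
Dual feasibility (all lambda_i >= 0): OK
Complementary slackness (lambda_i * g_i(x) = 0 for all i): OK

Verdict: the first failing condition is primal_feasibility -> primal.

primal


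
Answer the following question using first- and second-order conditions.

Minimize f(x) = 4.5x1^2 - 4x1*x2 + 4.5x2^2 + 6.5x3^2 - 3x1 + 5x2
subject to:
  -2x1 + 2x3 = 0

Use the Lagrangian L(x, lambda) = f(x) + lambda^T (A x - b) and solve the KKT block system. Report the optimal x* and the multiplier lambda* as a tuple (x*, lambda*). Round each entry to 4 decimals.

Form the Lagrangian:
  L(x, lambda) = (1/2) x^T Q x + c^T x + lambda^T (A x - b)
Stationarity (grad_x L = 0): Q x + c + A^T lambda = 0.
Primal feasibility: A x = b.

This gives the KKT block system:
  [ Q   A^T ] [ x     ]   [-c ]
  [ A    0  ] [ lambda ] = [ b ]

Solving the linear system:
  x*      = (0.0385, -0.5385, 0.0385)
  lambda* = (-0.25)
  f(x*)   = -1.4038

x* = (0.0385, -0.5385, 0.0385), lambda* = (-0.25)


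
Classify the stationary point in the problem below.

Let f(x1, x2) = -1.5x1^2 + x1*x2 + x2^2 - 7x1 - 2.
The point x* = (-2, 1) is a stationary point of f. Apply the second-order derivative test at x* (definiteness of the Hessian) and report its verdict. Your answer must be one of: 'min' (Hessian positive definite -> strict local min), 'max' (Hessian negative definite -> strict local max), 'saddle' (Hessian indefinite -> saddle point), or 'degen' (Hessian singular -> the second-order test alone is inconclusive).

Compute the Hessian H = grad^2 f:
  H = [[-3, 1], [1, 2]]
Verify stationarity: grad f(x*) = H x* + g = (0, 0).
Eigenvalues of H: -3.1926, 2.1926.
Eigenvalues have mixed signs, so H is indefinite -> x* is a saddle point.

saddle


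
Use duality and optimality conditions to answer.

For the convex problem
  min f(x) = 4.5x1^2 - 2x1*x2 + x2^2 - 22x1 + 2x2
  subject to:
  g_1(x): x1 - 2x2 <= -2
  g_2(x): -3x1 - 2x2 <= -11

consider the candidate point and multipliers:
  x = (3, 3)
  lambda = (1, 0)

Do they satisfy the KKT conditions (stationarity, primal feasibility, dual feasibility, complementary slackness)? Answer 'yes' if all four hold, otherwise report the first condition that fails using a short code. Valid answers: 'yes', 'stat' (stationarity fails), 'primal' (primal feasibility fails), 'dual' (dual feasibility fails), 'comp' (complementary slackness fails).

Gradient of f: grad f(x) = Q x + c = (-1, 2)
Constraint values g_i(x) = a_i^T x - b_i:
  g_1((3, 3)) = -1
  g_2((3, 3)) = -4
Stationarity residual: grad f(x) + sum_i lambda_i a_i = (0, 0)
  -> stationarity OK
Primal feasibility (all g_i <= 0): OK
Dual feasibility (all lambda_i >= 0): OK
Complementary slackness (lambda_i * g_i(x) = 0 for all i): FAILS

Verdict: the first failing condition is complementary_slackness -> comp.

comp


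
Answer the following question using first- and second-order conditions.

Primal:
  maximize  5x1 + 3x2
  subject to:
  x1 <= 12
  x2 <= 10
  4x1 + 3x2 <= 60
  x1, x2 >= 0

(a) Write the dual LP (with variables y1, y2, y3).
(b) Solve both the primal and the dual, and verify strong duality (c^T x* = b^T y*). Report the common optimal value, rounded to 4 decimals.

The standard primal-dual pair for 'max c^T x s.t. A x <= b, x >= 0' is:
  Dual:  min b^T y  s.t.  A^T y >= c,  y >= 0.

So the dual LP is:
  minimize  12y1 + 10y2 + 60y3
  subject to:
    y1 + 4y3 >= 5
    y2 + 3y3 >= 3
    y1, y2, y3 >= 0

Solving the primal: x* = (12, 4).
  primal value c^T x* = 72.
Solving the dual: y* = (1, 0, 1).
  dual value b^T y* = 72.
Strong duality: c^T x* = b^T y*. Confirmed.

72


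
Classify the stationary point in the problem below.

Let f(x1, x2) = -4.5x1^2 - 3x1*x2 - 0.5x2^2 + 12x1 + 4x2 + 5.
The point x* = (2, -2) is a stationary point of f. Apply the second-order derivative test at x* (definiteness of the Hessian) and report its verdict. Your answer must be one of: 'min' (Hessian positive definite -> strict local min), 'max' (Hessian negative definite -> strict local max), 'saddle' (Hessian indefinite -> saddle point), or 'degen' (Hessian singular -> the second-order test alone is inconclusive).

Compute the Hessian H = grad^2 f:
  H = [[-9, -3], [-3, -1]]
Verify stationarity: grad f(x*) = H x* + g = (0, 0).
Eigenvalues of H: -10, 0.
H has a zero eigenvalue (singular; negative semidefinite but not definite), so H is neither positive definite, negative definite, nor indefinite. The second-order test alone is inconclusive -> degen.
(Indeed, f is constant along the null direction of H through x*, so x* is not a strict local extremum.)

degen


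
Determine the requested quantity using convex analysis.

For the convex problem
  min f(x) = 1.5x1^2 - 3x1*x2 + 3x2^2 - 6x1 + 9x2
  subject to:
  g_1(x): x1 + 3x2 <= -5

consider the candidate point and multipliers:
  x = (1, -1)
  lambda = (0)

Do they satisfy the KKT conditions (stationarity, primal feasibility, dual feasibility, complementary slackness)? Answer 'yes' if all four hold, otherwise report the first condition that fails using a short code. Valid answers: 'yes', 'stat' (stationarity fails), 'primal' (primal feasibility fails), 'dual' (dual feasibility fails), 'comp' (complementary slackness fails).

Gradient of f: grad f(x) = Q x + c = (0, 0)
Constraint values g_i(x) = a_i^T x - b_i:
  g_1((1, -1)) = 3
Stationarity residual: grad f(x) + sum_i lambda_i a_i = (0, 0)
  -> stationarity OK
Primal feasibility (all g_i <= 0): FAILS
Dual feasibility (all lambda_i >= 0): OK
Complementary slackness (lambda_i * g_i(x) = 0 for all i): OK

Verdict: the first failing condition is primal_feasibility -> primal.

primal


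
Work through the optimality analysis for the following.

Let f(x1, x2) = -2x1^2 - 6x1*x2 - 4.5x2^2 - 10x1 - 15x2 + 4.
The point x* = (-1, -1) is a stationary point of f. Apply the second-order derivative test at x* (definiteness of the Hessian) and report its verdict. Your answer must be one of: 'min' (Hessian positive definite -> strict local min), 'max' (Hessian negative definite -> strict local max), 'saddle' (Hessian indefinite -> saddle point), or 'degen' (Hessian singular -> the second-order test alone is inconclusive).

Compute the Hessian H = grad^2 f:
  H = [[-4, -6], [-6, -9]]
Verify stationarity: grad f(x*) = H x* + g = (0, 0).
Eigenvalues of H: -13, 0.
H has a zero eigenvalue (singular; negative semidefinite but not definite), so H is neither positive definite, negative definite, nor indefinite. The second-order test alone is inconclusive -> degen.
(Indeed, f is constant along the null direction of H through x*, so x* is not a strict local extremum.)

degen


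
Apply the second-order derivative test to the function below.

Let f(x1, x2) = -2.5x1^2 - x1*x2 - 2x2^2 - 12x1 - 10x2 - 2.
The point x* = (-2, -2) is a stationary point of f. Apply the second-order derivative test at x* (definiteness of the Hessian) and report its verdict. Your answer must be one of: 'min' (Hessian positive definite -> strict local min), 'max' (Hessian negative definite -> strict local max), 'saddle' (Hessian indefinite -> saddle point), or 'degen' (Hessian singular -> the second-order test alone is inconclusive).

Compute the Hessian H = grad^2 f:
  H = [[-5, -1], [-1, -4]]
Verify stationarity: grad f(x*) = H x* + g = (0, 0).
Eigenvalues of H: -5.618, -3.382.
Both eigenvalues < 0, so H is negative definite -> x* is a strict local max.

max


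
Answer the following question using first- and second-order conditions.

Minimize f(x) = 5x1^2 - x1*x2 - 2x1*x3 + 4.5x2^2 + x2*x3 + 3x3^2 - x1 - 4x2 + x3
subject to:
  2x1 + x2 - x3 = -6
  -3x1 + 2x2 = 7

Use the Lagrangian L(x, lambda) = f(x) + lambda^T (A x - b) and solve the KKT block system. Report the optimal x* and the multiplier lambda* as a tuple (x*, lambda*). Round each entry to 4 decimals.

Form the Lagrangian:
  L(x, lambda) = (1/2) x^T Q x + c^T x + lambda^T (A x - b)
Stationarity (grad_x L = 0): Q x + c + A^T lambda = 0.
Primal feasibility: A x = b.

This gives the KKT block system:
  [ Q   A^T ] [ x     ]   [-c ]
  [ A    0  ] [ lambda ] = [ b ]

Solving the linear system:
  x*      = (-2.5424, -0.3136, 0.6015)
  lambda* = (9.3805, -2.8509)
  f(x*)   = 40.3188

x* = (-2.5424, -0.3136, 0.6015), lambda* = (9.3805, -2.8509)


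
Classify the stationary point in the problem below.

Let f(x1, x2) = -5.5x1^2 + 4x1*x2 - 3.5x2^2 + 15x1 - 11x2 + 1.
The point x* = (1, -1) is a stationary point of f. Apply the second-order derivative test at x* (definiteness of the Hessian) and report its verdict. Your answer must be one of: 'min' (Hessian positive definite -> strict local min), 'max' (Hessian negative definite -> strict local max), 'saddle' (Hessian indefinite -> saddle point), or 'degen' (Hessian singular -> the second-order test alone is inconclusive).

Compute the Hessian H = grad^2 f:
  H = [[-11, 4], [4, -7]]
Verify stationarity: grad f(x*) = H x* + g = (0, 0).
Eigenvalues of H: -13.4721, -4.5279.
Both eigenvalues < 0, so H is negative definite -> x* is a strict local max.

max


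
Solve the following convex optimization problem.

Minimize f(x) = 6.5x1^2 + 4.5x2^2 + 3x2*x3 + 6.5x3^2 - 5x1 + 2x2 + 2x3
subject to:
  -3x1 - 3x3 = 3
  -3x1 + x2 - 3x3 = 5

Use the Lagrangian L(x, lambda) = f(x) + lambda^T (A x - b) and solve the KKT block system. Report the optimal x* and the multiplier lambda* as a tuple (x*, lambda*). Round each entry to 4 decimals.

Form the Lagrangian:
  L(x, lambda) = (1/2) x^T Q x + c^T x + lambda^T (A x - b)
Stationarity (grad_x L = 0): Q x + c + A^T lambda = 0.
Primal feasibility: A x = b.

This gives the KKT block system:
  [ Q   A^T ] [ x     ]   [-c ]
  [ A    0  ] [ lambda ] = [ b ]

Solving the linear system:
  x*      = (0, 2, -1)
  lambda* = (15.3333, -17)
  f(x*)   = 20.5

x* = (0, 2, -1), lambda* = (15.3333, -17)


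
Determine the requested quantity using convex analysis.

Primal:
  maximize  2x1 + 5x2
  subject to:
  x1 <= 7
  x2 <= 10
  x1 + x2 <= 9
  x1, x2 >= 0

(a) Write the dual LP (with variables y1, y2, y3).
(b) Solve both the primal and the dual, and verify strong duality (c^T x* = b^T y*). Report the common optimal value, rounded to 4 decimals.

The standard primal-dual pair for 'max c^T x s.t. A x <= b, x >= 0' is:
  Dual:  min b^T y  s.t.  A^T y >= c,  y >= 0.

So the dual LP is:
  minimize  7y1 + 10y2 + 9y3
  subject to:
    y1 + y3 >= 2
    y2 + y3 >= 5
    y1, y2, y3 >= 0

Solving the primal: x* = (0, 9).
  primal value c^T x* = 45.
Solving the dual: y* = (0, 0, 5).
  dual value b^T y* = 45.
Strong duality: c^T x* = b^T y*. Confirmed.

45


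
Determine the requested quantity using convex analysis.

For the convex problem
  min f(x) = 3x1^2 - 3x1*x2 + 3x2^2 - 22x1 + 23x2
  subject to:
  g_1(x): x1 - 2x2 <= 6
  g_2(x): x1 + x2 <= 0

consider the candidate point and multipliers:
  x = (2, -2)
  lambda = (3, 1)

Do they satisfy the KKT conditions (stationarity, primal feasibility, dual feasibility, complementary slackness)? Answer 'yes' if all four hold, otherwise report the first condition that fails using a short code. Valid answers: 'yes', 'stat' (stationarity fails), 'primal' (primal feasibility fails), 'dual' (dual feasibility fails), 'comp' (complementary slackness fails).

Gradient of f: grad f(x) = Q x + c = (-4, 5)
Constraint values g_i(x) = a_i^T x - b_i:
  g_1((2, -2)) = 0
  g_2((2, -2)) = 0
Stationarity residual: grad f(x) + sum_i lambda_i a_i = (0, 0)
  -> stationarity OK
Primal feasibility (all g_i <= 0): OK
Dual feasibility (all lambda_i >= 0): OK
Complementary slackness (lambda_i * g_i(x) = 0 for all i): OK

Verdict: yes, KKT holds.

yes


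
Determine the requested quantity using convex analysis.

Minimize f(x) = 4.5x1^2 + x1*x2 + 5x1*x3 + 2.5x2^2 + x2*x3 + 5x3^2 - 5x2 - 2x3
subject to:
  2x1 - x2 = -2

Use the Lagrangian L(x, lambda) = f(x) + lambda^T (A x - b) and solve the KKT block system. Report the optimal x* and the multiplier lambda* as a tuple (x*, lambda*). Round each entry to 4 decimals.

Form the Lagrangian:
  L(x, lambda) = (1/2) x^T Q x + c^T x + lambda^T (A x - b)
Stationarity (grad_x L = 0): Q x + c + A^T lambda = 0.
Primal feasibility: A x = b.

This gives the KKT block system:
  [ Q   A^T ] [ x     ]   [-c ]
  [ A    0  ] [ lambda ] = [ b ]

Solving the linear system:
  x*      = (-0.427, 1.1459, 0.2989)
  lambda* = (0.6014)
  f(x*)   = -2.5623

x* = (-0.427, 1.1459, 0.2989), lambda* = (0.6014)


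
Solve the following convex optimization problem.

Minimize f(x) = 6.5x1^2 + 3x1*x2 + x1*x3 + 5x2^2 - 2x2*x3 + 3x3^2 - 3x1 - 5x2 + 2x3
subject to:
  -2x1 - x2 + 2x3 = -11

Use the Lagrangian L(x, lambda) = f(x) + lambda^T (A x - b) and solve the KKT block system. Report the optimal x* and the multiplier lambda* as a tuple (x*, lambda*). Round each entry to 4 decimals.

Form the Lagrangian:
  L(x, lambda) = (1/2) x^T Q x + c^T x + lambda^T (A x - b)
Stationarity (grad_x L = 0): Q x + c + A^T lambda = 0.
Primal feasibility: A x = b.

This gives the KKT block system:
  [ Q   A^T ] [ x     ]   [-c ]
  [ A    0  ] [ lambda ] = [ b ]

Solving the linear system:
  x*      = (1.855, 0.1213, -3.5844)
  lambda* = (8.947)
  f(x*)   = 42.5384

x* = (1.855, 0.1213, -3.5844), lambda* = (8.947)


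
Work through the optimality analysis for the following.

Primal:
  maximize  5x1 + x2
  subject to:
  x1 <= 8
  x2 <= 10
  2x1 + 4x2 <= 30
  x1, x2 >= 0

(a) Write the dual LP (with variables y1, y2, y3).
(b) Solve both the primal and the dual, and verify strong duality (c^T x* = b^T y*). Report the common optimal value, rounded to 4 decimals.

The standard primal-dual pair for 'max c^T x s.t. A x <= b, x >= 0' is:
  Dual:  min b^T y  s.t.  A^T y >= c,  y >= 0.

So the dual LP is:
  minimize  8y1 + 10y2 + 30y3
  subject to:
    y1 + 2y3 >= 5
    y2 + 4y3 >= 1
    y1, y2, y3 >= 0

Solving the primal: x* = (8, 3.5).
  primal value c^T x* = 43.5.
Solving the dual: y* = (4.5, 0, 0.25).
  dual value b^T y* = 43.5.
Strong duality: c^T x* = b^T y*. Confirmed.

43.5


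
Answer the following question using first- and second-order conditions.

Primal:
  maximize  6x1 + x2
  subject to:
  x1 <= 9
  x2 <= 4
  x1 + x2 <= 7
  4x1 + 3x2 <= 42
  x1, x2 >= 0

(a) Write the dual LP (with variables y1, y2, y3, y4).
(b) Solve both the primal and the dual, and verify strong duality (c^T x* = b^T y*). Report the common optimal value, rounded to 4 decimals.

The standard primal-dual pair for 'max c^T x s.t. A x <= b, x >= 0' is:
  Dual:  min b^T y  s.t.  A^T y >= c,  y >= 0.

So the dual LP is:
  minimize  9y1 + 4y2 + 7y3 + 42y4
  subject to:
    y1 + y3 + 4y4 >= 6
    y2 + y3 + 3y4 >= 1
    y1, y2, y3, y4 >= 0

Solving the primal: x* = (7, 0).
  primal value c^T x* = 42.
Solving the dual: y* = (0, 0, 6, 0).
  dual value b^T y* = 42.
Strong duality: c^T x* = b^T y*. Confirmed.

42


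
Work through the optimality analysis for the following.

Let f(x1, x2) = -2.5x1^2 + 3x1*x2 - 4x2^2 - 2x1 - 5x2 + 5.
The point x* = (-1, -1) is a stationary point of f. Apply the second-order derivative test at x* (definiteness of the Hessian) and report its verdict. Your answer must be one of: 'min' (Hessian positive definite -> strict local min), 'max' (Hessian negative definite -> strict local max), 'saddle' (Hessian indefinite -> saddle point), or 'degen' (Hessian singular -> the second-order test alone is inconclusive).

Compute the Hessian H = grad^2 f:
  H = [[-5, 3], [3, -8]]
Verify stationarity: grad f(x*) = H x* + g = (0, 0).
Eigenvalues of H: -9.8541, -3.1459.
Both eigenvalues < 0, so H is negative definite -> x* is a strict local max.

max


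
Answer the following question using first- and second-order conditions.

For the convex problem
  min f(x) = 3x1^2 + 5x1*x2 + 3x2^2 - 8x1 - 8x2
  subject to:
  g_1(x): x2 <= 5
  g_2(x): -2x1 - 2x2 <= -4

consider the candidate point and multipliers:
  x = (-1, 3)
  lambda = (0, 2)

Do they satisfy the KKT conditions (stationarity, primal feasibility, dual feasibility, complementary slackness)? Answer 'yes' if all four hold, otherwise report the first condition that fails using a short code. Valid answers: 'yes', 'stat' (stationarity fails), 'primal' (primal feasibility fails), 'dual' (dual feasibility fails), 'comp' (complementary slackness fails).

Gradient of f: grad f(x) = Q x + c = (1, 5)
Constraint values g_i(x) = a_i^T x - b_i:
  g_1((-1, 3)) = -2
  g_2((-1, 3)) = 0
Stationarity residual: grad f(x) + sum_i lambda_i a_i = (-3, 1)
  -> stationarity FAILS
Primal feasibility (all g_i <= 0): OK
Dual feasibility (all lambda_i >= 0): OK
Complementary slackness (lambda_i * g_i(x) = 0 for all i): OK

Verdict: the first failing condition is stationarity -> stat.

stat


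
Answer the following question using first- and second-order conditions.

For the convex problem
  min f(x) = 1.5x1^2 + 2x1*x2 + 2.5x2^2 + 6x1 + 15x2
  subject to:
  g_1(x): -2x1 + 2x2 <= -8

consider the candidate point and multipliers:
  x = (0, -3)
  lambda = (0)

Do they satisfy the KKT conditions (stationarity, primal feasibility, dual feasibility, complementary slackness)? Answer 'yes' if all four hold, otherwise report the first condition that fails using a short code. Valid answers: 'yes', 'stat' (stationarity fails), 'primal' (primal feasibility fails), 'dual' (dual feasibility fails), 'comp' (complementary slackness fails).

Gradient of f: grad f(x) = Q x + c = (0, 0)
Constraint values g_i(x) = a_i^T x - b_i:
  g_1((0, -3)) = 2
Stationarity residual: grad f(x) + sum_i lambda_i a_i = (0, 0)
  -> stationarity OK
Primal feasibility (all g_i <= 0): FAILS
Dual feasibility (all lambda_i >= 0): OK
Complementary slackness (lambda_i * g_i(x) = 0 for all i): OK

Verdict: the first failing condition is primal_feasibility -> primal.

primal


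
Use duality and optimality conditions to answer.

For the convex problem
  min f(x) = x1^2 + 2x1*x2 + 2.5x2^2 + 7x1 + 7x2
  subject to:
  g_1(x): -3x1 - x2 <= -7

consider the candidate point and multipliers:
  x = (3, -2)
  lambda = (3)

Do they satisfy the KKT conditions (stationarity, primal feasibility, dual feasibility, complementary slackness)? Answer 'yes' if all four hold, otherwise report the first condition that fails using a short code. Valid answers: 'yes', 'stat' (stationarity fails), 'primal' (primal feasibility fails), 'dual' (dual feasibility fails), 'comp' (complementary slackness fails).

Gradient of f: grad f(x) = Q x + c = (9, 3)
Constraint values g_i(x) = a_i^T x - b_i:
  g_1((3, -2)) = 0
Stationarity residual: grad f(x) + sum_i lambda_i a_i = (0, 0)
  -> stationarity OK
Primal feasibility (all g_i <= 0): OK
Dual feasibility (all lambda_i >= 0): OK
Complementary slackness (lambda_i * g_i(x) = 0 for all i): OK

Verdict: yes, KKT holds.

yes


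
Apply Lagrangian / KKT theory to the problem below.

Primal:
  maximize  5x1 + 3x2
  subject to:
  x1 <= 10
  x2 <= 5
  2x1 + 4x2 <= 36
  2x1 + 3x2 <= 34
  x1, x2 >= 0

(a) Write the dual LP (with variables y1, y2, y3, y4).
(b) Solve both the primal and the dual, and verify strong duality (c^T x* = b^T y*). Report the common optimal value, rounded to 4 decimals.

The standard primal-dual pair for 'max c^T x s.t. A x <= b, x >= 0' is:
  Dual:  min b^T y  s.t.  A^T y >= c,  y >= 0.

So the dual LP is:
  minimize  10y1 + 5y2 + 36y3 + 34y4
  subject to:
    y1 + 2y3 + 2y4 >= 5
    y2 + 4y3 + 3y4 >= 3
    y1, y2, y3, y4 >= 0

Solving the primal: x* = (10, 4).
  primal value c^T x* = 62.
Solving the dual: y* = (3.5, 0, 0.75, 0).
  dual value b^T y* = 62.
Strong duality: c^T x* = b^T y*. Confirmed.

62


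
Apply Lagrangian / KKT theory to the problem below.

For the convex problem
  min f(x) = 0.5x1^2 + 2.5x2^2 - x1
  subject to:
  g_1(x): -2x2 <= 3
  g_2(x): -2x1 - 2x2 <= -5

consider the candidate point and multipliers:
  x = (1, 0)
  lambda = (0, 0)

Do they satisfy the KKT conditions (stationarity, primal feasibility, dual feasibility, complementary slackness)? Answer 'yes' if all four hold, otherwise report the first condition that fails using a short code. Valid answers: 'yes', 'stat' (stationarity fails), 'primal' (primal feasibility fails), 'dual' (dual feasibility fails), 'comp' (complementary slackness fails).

Gradient of f: grad f(x) = Q x + c = (0, 0)
Constraint values g_i(x) = a_i^T x - b_i:
  g_1((1, 0)) = -3
  g_2((1, 0)) = 3
Stationarity residual: grad f(x) + sum_i lambda_i a_i = (0, 0)
  -> stationarity OK
Primal feasibility (all g_i <= 0): FAILS
Dual feasibility (all lambda_i >= 0): OK
Complementary slackness (lambda_i * g_i(x) = 0 for all i): OK

Verdict: the first failing condition is primal_feasibility -> primal.

primal


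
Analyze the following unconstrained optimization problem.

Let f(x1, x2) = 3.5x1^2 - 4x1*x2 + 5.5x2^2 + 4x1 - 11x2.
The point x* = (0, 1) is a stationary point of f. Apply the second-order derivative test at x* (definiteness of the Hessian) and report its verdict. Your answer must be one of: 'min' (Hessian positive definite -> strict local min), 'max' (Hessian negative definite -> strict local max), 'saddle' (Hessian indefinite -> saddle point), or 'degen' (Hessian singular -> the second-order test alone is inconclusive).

Compute the Hessian H = grad^2 f:
  H = [[7, -4], [-4, 11]]
Verify stationarity: grad f(x*) = H x* + g = (0, 0).
Eigenvalues of H: 4.5279, 13.4721.
Both eigenvalues > 0, so H is positive definite -> x* is a strict local min.

min


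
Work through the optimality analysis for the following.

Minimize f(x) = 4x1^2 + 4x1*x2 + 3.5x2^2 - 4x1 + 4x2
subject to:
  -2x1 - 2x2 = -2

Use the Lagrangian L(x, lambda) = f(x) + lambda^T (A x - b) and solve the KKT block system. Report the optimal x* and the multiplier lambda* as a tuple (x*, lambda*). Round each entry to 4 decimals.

Form the Lagrangian:
  L(x, lambda) = (1/2) x^T Q x + c^T x + lambda^T (A x - b)
Stationarity (grad_x L = 0): Q x + c + A^T lambda = 0.
Primal feasibility: A x = b.

This gives the KKT block system:
  [ Q   A^T ] [ x     ]   [-c ]
  [ A    0  ] [ lambda ] = [ b ]

Solving the linear system:
  x*      = (1.5714, -0.5714)
  lambda* = (3.1429)
  f(x*)   = -1.1429

x* = (1.5714, -0.5714), lambda* = (3.1429)


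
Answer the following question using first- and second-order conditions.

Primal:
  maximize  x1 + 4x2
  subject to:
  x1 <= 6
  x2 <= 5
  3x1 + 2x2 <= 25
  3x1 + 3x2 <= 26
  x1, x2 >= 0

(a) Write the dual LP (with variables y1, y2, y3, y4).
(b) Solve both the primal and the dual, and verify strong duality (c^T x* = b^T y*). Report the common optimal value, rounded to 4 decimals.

The standard primal-dual pair for 'max c^T x s.t. A x <= b, x >= 0' is:
  Dual:  min b^T y  s.t.  A^T y >= c,  y >= 0.

So the dual LP is:
  minimize  6y1 + 5y2 + 25y3 + 26y4
  subject to:
    y1 + 3y3 + 3y4 >= 1
    y2 + 2y3 + 3y4 >= 4
    y1, y2, y3, y4 >= 0

Solving the primal: x* = (3.6667, 5).
  primal value c^T x* = 23.6667.
Solving the dual: y* = (0, 3, 0, 0.3333).
  dual value b^T y* = 23.6667.
Strong duality: c^T x* = b^T y*. Confirmed.

23.6667


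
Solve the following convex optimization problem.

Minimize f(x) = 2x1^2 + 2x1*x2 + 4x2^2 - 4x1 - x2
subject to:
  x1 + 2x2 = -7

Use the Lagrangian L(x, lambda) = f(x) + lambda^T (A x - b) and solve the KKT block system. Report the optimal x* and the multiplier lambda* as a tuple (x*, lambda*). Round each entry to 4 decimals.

Form the Lagrangian:
  L(x, lambda) = (1/2) x^T Q x + c^T x + lambda^T (A x - b)
Stationarity (grad_x L = 0): Q x + c + A^T lambda = 0.
Primal feasibility: A x = b.

This gives the KKT block system:
  [ Q   A^T ] [ x     ]   [-c ]
  [ A    0  ] [ lambda ] = [ b ]

Solving the linear system:
  x*      = (-0.875, -3.0625)
  lambda* = (13.625)
  f(x*)   = 50.9688

x* = (-0.875, -3.0625), lambda* = (13.625)


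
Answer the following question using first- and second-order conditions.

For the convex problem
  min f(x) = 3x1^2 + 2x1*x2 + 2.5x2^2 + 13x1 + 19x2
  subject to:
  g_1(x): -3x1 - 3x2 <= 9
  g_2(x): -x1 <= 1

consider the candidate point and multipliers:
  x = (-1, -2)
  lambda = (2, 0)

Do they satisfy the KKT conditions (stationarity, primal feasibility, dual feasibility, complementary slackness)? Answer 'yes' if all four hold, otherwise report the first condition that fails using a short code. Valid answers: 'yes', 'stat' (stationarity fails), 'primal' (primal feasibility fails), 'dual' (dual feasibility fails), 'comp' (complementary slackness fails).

Gradient of f: grad f(x) = Q x + c = (3, 7)
Constraint values g_i(x) = a_i^T x - b_i:
  g_1((-1, -2)) = 0
  g_2((-1, -2)) = 0
Stationarity residual: grad f(x) + sum_i lambda_i a_i = (-3, 1)
  -> stationarity FAILS
Primal feasibility (all g_i <= 0): OK
Dual feasibility (all lambda_i >= 0): OK
Complementary slackness (lambda_i * g_i(x) = 0 for all i): OK

Verdict: the first failing condition is stationarity -> stat.

stat


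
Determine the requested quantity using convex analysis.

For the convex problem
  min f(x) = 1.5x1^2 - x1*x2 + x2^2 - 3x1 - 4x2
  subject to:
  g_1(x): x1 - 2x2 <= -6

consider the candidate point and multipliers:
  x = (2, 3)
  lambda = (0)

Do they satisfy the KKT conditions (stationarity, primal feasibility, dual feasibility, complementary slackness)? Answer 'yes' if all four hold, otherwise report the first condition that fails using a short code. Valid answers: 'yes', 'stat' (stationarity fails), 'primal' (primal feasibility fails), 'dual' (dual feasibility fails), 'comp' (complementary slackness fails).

Gradient of f: grad f(x) = Q x + c = (0, 0)
Constraint values g_i(x) = a_i^T x - b_i:
  g_1((2, 3)) = 2
Stationarity residual: grad f(x) + sum_i lambda_i a_i = (0, 0)
  -> stationarity OK
Primal feasibility (all g_i <= 0): FAILS
Dual feasibility (all lambda_i >= 0): OK
Complementary slackness (lambda_i * g_i(x) = 0 for all i): OK

Verdict: the first failing condition is primal_feasibility -> primal.

primal


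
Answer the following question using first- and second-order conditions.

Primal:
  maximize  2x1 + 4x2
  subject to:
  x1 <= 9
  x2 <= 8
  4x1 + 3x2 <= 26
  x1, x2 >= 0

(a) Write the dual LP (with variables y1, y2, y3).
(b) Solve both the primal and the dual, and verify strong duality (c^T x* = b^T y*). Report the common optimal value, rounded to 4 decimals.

The standard primal-dual pair for 'max c^T x s.t. A x <= b, x >= 0' is:
  Dual:  min b^T y  s.t.  A^T y >= c,  y >= 0.

So the dual LP is:
  minimize  9y1 + 8y2 + 26y3
  subject to:
    y1 + 4y3 >= 2
    y2 + 3y3 >= 4
    y1, y2, y3 >= 0

Solving the primal: x* = (0.5, 8).
  primal value c^T x* = 33.
Solving the dual: y* = (0, 2.5, 0.5).
  dual value b^T y* = 33.
Strong duality: c^T x* = b^T y*. Confirmed.

33


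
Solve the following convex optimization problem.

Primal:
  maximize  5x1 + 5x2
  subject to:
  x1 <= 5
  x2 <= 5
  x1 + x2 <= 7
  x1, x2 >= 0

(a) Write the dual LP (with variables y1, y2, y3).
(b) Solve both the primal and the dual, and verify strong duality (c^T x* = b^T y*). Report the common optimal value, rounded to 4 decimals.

The standard primal-dual pair for 'max c^T x s.t. A x <= b, x >= 0' is:
  Dual:  min b^T y  s.t.  A^T y >= c,  y >= 0.

So the dual LP is:
  minimize  5y1 + 5y2 + 7y3
  subject to:
    y1 + y3 >= 5
    y2 + y3 >= 5
    y1, y2, y3 >= 0

Solving the primal: x* = (2, 5).
  primal value c^T x* = 35.
Solving the dual: y* = (0, 0, 5).
  dual value b^T y* = 35.
Strong duality: c^T x* = b^T y*. Confirmed.

35


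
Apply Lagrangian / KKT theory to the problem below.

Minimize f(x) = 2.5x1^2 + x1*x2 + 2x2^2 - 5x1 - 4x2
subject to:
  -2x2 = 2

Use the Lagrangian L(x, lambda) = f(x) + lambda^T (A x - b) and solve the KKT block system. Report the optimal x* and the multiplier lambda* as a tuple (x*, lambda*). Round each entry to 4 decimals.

Form the Lagrangian:
  L(x, lambda) = (1/2) x^T Q x + c^T x + lambda^T (A x - b)
Stationarity (grad_x L = 0): Q x + c + A^T lambda = 0.
Primal feasibility: A x = b.

This gives the KKT block system:
  [ Q   A^T ] [ x     ]   [-c ]
  [ A    0  ] [ lambda ] = [ b ]

Solving the linear system:
  x*      = (1.2, -1)
  lambda* = (-3.4)
  f(x*)   = 2.4

x* = (1.2, -1), lambda* = (-3.4)


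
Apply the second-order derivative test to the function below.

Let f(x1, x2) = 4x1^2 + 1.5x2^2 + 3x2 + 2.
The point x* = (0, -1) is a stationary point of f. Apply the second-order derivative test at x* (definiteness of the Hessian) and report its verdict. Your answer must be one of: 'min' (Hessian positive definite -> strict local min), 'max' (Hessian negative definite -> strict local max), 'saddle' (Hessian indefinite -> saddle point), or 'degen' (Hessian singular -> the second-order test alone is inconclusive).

Compute the Hessian H = grad^2 f:
  H = [[8, 0], [0, 3]]
Verify stationarity: grad f(x*) = H x* + g = (0, 0).
Eigenvalues of H: 3, 8.
Both eigenvalues > 0, so H is positive definite -> x* is a strict local min.

min


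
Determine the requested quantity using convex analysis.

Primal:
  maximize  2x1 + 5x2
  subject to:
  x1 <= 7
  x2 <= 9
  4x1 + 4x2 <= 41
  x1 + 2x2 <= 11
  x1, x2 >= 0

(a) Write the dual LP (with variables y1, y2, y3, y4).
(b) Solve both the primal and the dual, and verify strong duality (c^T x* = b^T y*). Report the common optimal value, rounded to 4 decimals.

The standard primal-dual pair for 'max c^T x s.t. A x <= b, x >= 0' is:
  Dual:  min b^T y  s.t.  A^T y >= c,  y >= 0.

So the dual LP is:
  minimize  7y1 + 9y2 + 41y3 + 11y4
  subject to:
    y1 + 4y3 + y4 >= 2
    y2 + 4y3 + 2y4 >= 5
    y1, y2, y3, y4 >= 0

Solving the primal: x* = (0, 5.5).
  primal value c^T x* = 27.5.
Solving the dual: y* = (0, 0, 0, 2.5).
  dual value b^T y* = 27.5.
Strong duality: c^T x* = b^T y*. Confirmed.

27.5


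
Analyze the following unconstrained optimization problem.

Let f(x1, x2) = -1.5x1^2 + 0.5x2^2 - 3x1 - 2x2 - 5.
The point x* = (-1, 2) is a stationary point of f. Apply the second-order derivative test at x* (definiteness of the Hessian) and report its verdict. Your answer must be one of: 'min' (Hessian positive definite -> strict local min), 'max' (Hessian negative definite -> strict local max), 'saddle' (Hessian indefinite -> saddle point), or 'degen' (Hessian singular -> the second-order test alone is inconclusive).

Compute the Hessian H = grad^2 f:
  H = [[-3, 0], [0, 1]]
Verify stationarity: grad f(x*) = H x* + g = (0, 0).
Eigenvalues of H: -3, 1.
Eigenvalues have mixed signs, so H is indefinite -> x* is a saddle point.

saddle


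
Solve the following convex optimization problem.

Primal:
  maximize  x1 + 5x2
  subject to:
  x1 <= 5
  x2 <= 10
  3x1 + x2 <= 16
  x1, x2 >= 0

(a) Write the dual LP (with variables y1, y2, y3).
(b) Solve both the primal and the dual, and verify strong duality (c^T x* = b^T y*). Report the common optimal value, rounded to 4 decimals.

The standard primal-dual pair for 'max c^T x s.t. A x <= b, x >= 0' is:
  Dual:  min b^T y  s.t.  A^T y >= c,  y >= 0.

So the dual LP is:
  minimize  5y1 + 10y2 + 16y3
  subject to:
    y1 + 3y3 >= 1
    y2 + y3 >= 5
    y1, y2, y3 >= 0

Solving the primal: x* = (2, 10).
  primal value c^T x* = 52.
Solving the dual: y* = (0, 4.6667, 0.3333).
  dual value b^T y* = 52.
Strong duality: c^T x* = b^T y*. Confirmed.

52


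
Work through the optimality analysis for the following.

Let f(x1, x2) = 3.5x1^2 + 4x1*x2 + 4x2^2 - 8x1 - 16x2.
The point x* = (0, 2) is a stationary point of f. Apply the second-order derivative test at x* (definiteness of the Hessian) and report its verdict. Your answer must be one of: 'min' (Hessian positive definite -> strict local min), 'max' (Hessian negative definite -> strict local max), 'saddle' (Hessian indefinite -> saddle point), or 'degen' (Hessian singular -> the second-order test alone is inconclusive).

Compute the Hessian H = grad^2 f:
  H = [[7, 4], [4, 8]]
Verify stationarity: grad f(x*) = H x* + g = (0, 0).
Eigenvalues of H: 3.4689, 11.5311.
Both eigenvalues > 0, so H is positive definite -> x* is a strict local min.

min


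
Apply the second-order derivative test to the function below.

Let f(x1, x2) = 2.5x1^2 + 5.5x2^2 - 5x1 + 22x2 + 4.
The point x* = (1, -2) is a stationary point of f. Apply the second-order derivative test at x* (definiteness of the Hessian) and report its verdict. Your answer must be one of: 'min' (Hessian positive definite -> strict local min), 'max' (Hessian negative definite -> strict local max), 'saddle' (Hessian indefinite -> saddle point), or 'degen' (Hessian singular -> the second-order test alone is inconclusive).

Compute the Hessian H = grad^2 f:
  H = [[5, 0], [0, 11]]
Verify stationarity: grad f(x*) = H x* + g = (0, 0).
Eigenvalues of H: 5, 11.
Both eigenvalues > 0, so H is positive definite -> x* is a strict local min.

min


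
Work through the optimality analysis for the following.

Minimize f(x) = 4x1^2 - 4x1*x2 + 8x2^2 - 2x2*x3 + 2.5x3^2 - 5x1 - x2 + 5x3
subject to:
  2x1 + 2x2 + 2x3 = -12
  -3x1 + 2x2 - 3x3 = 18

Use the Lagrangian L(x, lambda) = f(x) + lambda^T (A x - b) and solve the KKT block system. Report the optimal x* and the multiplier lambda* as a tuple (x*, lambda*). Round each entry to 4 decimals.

Form the Lagrangian:
  L(x, lambda) = (1/2) x^T Q x + c^T x + lambda^T (A x - b)
Stationarity (grad_x L = 0): Q x + c + A^T lambda = 0.
Primal feasibility: A x = b.

This gives the KKT block system:
  [ Q   A^T ] [ x     ]   [-c ]
  [ A    0  ] [ lambda ] = [ b ]

Solving the linear system:
  x*      = (-1.5385, 0, -4.4615)
  lambda* = (-0.7615, -6.2769)
  f(x*)   = 44.6154

x* = (-1.5385, 0, -4.4615), lambda* = (-0.7615, -6.2769)


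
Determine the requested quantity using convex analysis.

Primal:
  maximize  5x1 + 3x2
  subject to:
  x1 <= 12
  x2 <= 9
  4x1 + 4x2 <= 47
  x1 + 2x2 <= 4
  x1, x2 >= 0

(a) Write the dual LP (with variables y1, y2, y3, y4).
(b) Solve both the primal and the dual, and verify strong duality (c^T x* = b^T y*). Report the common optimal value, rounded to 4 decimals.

The standard primal-dual pair for 'max c^T x s.t. A x <= b, x >= 0' is:
  Dual:  min b^T y  s.t.  A^T y >= c,  y >= 0.

So the dual LP is:
  minimize  12y1 + 9y2 + 47y3 + 4y4
  subject to:
    y1 + 4y3 + y4 >= 5
    y2 + 4y3 + 2y4 >= 3
    y1, y2, y3, y4 >= 0

Solving the primal: x* = (4, 0).
  primal value c^T x* = 20.
Solving the dual: y* = (0, 0, 0, 5).
  dual value b^T y* = 20.
Strong duality: c^T x* = b^T y*. Confirmed.

20


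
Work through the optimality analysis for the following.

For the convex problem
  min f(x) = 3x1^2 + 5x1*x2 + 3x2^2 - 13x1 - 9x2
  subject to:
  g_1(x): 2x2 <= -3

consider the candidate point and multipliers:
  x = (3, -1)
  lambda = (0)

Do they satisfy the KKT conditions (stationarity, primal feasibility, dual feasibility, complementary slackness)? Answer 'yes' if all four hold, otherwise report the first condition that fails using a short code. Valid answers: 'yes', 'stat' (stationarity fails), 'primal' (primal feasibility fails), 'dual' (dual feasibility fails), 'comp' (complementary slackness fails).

Gradient of f: grad f(x) = Q x + c = (0, 0)
Constraint values g_i(x) = a_i^T x - b_i:
  g_1((3, -1)) = 1
Stationarity residual: grad f(x) + sum_i lambda_i a_i = (0, 0)
  -> stationarity OK
Primal feasibility (all g_i <= 0): FAILS
Dual feasibility (all lambda_i >= 0): OK
Complementary slackness (lambda_i * g_i(x) = 0 for all i): OK

Verdict: the first failing condition is primal_feasibility -> primal.

primal


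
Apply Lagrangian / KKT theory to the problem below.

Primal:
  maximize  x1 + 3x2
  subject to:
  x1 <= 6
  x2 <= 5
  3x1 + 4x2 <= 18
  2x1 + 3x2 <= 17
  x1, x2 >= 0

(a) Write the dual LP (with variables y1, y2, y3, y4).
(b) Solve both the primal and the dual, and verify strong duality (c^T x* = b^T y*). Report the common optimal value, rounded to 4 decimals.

The standard primal-dual pair for 'max c^T x s.t. A x <= b, x >= 0' is:
  Dual:  min b^T y  s.t.  A^T y >= c,  y >= 0.

So the dual LP is:
  minimize  6y1 + 5y2 + 18y3 + 17y4
  subject to:
    y1 + 3y3 + 2y4 >= 1
    y2 + 4y3 + 3y4 >= 3
    y1, y2, y3, y4 >= 0

Solving the primal: x* = (0, 4.5).
  primal value c^T x* = 13.5.
Solving the dual: y* = (0, 0, 0.75, 0).
  dual value b^T y* = 13.5.
Strong duality: c^T x* = b^T y*. Confirmed.

13.5
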